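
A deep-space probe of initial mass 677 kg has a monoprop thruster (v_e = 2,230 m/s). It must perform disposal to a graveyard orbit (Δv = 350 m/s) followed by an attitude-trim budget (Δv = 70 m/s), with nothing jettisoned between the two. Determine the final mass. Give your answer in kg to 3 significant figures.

final mass ≈ 561 kg

After the first burn: m = 677 × exp(−350/2230.0) = 677 × 0.85475 = 578.666 kg.
After the second burn: m = 578.666 × exp(−70/2230.0) = 578.666 × 0.96910 = 560.785 kg.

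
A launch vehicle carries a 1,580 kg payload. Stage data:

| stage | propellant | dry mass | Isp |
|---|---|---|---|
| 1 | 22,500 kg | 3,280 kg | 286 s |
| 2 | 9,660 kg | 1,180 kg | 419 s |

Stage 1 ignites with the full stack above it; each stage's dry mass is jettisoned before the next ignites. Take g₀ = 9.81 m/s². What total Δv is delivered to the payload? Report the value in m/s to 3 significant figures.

Δv ≈ 8680 m/s

Ignition mass of stage 1 = 22,500+3,280 + 9,660+1,180 + 1,580 = 38,200 kg.
Stage 1: m₀ = 38,200 kg, m_f = 38,200 − 22,500 = 15,700 kg; Δv = 286×9.81×ln(2.433) = 2805.7×0.8892 ≈ 2495 m/s.
Stage 2: m₀ = 12,420 kg, m_f = 12,420 − 9,660 = 2,760 kg; Δv = 419×9.81×ln(4.5) = 4110.4×1.5041 ≈ 6182 m/s.
Total Δv = 2495 + 6182 = 8677 m/s.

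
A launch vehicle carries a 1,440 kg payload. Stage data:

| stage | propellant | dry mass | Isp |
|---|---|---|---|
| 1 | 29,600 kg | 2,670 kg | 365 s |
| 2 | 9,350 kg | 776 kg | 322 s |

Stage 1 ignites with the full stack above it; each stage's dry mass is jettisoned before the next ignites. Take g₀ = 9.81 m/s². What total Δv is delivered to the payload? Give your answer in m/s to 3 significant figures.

Ignition mass of stage 1 = 29,600+2,670 + 9,350+776 + 1,440 = 43,836 kg.
Stage 1: m₀ = 43,836 kg, m_f = 43,836 − 29,600 = 14,236 kg; Δv = 365×9.81×ln(3.079) = 3580.7×1.1247 ≈ 4027 m/s.
Stage 2: m₀ = 11,566 kg, m_f = 11,566 − 9,350 = 2,216 kg; Δv = 322×9.81×ln(5.219) = 3158.8×1.6524 ≈ 5220 m/s.
Total Δv = 4027 + 5220 = 9247 m/s.

Δv ≈ 9250 m/s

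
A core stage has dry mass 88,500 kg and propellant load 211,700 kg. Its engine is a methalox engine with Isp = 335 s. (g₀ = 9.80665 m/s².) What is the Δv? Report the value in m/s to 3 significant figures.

v_e = Isp · g₀ = 335 × 9.80665 = 3285.2 m/s.
m₀ = m_dry + m_prop = 88,500 + 211,700 = 300,200 kg.
Using Δv = v_e ln(m₀/m_f): Δv = v_e · ln(m₀/m_f) = 3285.2 × ln(3.392) = 3285.2 × 1.2214 ≈ 4012.7 m/s.

Δv ≈ 4010 m/s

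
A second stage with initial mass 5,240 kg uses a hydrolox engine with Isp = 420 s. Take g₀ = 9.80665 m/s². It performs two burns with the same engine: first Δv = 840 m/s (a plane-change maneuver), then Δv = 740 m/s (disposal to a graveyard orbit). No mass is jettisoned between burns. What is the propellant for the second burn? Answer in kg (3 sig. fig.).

v_e = Isp · g₀ = 420 × 9.80665 = 4118.8 m/s.
After the first burn: m = 5240 × exp(−840/4118.8) = 5240 × 0.81551 = 4,273.27 kg.
After the second burn: m = 4,273.27 × exp(−740/4118.8) = 4,273.27 × 0.83555 = 3,570.53 kg.
Second-burn propellant = 4,273.27 − 3,570.53 = 702.74 kg.

propellant for the second burn ≈ 703 kg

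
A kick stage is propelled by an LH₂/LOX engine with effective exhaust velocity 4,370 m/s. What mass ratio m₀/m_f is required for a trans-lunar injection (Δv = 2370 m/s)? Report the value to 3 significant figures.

mass ratio ≈ 1.72

Using Δv = v_e ln(m₀/m_f): m₀/m_f = exp(Δv / v_e) = exp(2370 / 4370.0) = exp(0.5423) = 1.7200.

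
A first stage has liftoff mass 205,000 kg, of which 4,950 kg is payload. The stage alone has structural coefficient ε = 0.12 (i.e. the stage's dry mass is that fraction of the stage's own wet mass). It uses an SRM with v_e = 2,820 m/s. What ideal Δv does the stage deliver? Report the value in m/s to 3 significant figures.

Δv ≈ 5520 m/s

Stage wet mass = m₀ − payload = 205,000 − 4,950 = 200,050 kg.
Stage dry mass = ε × stage wet mass = 0.12 × 200,050 = 24,006 kg.
Burnout mass m_f = stage dry + payload = 24,006 + 4,950 = 28,956 kg.
By the Tsiolkovsky rocket equation, Δv = v_e · ln(205,000/28,956) = 2820.0 × ln(7.08) = 2820.0 × 1.9572 ≈ 5519 m/s.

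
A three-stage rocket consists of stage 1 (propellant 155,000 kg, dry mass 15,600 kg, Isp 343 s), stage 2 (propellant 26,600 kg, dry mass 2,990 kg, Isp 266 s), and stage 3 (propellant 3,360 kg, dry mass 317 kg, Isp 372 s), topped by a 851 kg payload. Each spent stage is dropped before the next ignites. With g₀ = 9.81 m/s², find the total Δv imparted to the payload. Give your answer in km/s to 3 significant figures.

Δv ≈ 13.7 km/s

Ignition mass of stage 1 = 155,000+15,600 + 26,600+2,990 + 3,360+317 + 851 = 204,718 kg.
Stage 1: m₀ = 204,718 kg, m_f = 204,718 − 155,000 = 49,718 kg; Δv = 343×9.81×ln(4.118) = 3364.8×1.4153 ≈ 4762 m/s.
Stage 2: m₀ = 34,118 kg, m_f = 34,118 − 26,600 = 7,518 kg; Δv = 266×9.81×ln(4.538) = 2609.5×1.5125 ≈ 3947 m/s.
Stage 3: m₀ = 4,528 kg, m_f = 4,528 − 3,360 = 1,168 kg; Δv = 372×9.81×ln(3.877) = 3649.3×1.3550 ≈ 4945 m/s.
Total Δv = 4762 + 3947 + 4945 = 13654 m/s.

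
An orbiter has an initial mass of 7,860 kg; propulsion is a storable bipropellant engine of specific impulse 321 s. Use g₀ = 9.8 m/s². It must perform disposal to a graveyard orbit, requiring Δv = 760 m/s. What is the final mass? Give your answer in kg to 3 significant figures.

final mass ≈ 6170 kg

v_e = Isp · g₀ = 321 × 9.8 = 3145.8 m/s.
m₀/m_f = exp(Δv / v_e) = exp(760 / 3145.8) = exp(0.2416) = 1.2733.
m_f = m₀ / 1.2733 = 7,860 / 1.2733 = 6,172.94 kg.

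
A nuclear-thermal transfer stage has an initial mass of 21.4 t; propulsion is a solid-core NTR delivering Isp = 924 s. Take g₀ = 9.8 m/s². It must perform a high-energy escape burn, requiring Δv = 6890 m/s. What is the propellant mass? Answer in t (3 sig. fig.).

v_e = Isp · g₀ = 924 × 9.8 = 9055.2 m/s.
m₀/m_f = exp(Δv / v_e) = exp(6890 / 9055.2) = exp(0.7609) = 2.1402.
m_f = 21.4 / 2.1402 = 9.99907 t, so propellant = m₀ − m_f = 21.4 − 9.99907 = 11.40093 t.

propellant mass ≈ 11.4 t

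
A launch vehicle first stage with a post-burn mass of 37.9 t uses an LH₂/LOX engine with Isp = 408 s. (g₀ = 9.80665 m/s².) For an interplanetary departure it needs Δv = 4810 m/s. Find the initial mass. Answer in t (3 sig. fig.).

initial mass ≈ 126 t

v_e = Isp · g₀ = 408 × 9.80665 = 4001.1 m/s.
m₀/m_f = exp(Δv / v_e) = exp(4810 / 4001.1) = exp(1.2022) = 3.3273.
m₀ = m_f × 3.3273 = 37.9 × 3.3273 = 126.105 t.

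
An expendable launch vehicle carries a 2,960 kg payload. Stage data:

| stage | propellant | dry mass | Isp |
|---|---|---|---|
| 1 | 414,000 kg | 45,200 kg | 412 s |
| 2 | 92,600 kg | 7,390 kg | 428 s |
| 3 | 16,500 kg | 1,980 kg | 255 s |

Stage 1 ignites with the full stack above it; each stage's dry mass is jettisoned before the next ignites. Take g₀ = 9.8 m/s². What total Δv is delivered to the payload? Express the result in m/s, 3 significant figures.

Δv ≈ 14700 m/s

Ignition mass of stage 1 = 414,000+45,200 + 92,600+7,390 + 16,500+1,980 + 2,960 = 580,630 kg.
Stage 1: m₀ = 580,630 kg, m_f = 580,630 − 414,000 = 166,630 kg; Δv = 412×9.8×ln(3.485) = 4037.6×1.2483 ≈ 5040 m/s.
Stage 2: m₀ = 121,430 kg, m_f = 121,430 − 92,600 = 28,830 kg; Δv = 428×9.8×ln(4.212) = 4194.4×1.4379 ≈ 6031 m/s.
Stage 3: m₀ = 21,440 kg, m_f = 21,440 − 16,500 = 4,940 kg; Δv = 255×9.8×ln(4.34) = 2499.0×1.4679 ≈ 3668 m/s.
Total Δv = 5040 + 6031 + 3668 = 14739 m/s.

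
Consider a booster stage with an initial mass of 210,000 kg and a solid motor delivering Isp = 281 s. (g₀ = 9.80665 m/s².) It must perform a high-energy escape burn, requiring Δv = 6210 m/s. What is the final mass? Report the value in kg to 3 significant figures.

final mass ≈ 22100 kg

v_e = Isp · g₀ = 281 × 9.80665 = 2755.7 m/s.
m₀/m_f = exp(Δv / v_e) = exp(6210 / 2755.7) = exp(2.2535) = 9.5213.
m_f = m₀ / 9.5213 = 210,000 / 9.5213 = 22,055.8 kg.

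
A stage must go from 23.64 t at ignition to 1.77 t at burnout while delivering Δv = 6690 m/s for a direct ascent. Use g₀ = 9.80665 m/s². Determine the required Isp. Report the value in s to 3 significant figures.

Isp ≈ 263 s

ln(m₀/m_f) = ln(23640/1770) = ln(13.36) = 2.5920.
Using Δv = v_e ln(m₀/m_f): v_e = Δv / ln(m₀/m_f) = 6690 / 2.5920 = 2581.1 m/s.
Isp = v_e / g₀ = 2581.1 / 9.80665 = 263.2 s.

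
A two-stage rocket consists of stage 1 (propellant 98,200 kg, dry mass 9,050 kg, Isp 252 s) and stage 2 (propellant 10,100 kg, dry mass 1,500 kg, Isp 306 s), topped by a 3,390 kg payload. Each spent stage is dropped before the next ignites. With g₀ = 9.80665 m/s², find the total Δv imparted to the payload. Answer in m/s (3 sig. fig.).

Ignition mass of stage 1 = 98,200+9,050 + 10,100+1,500 + 3,390 = 122,240 kg.
Stage 1: m₀ = 122,240 kg, m_f = 122,240 − 98,200 = 24,040 kg; Δv = 252×9.80665×ln(5.085) = 2471.3×1.6263 ≈ 4019 m/s.
Stage 2: m₀ = 14,990 kg, m_f = 14,990 − 10,100 = 4,890 kg; Δv = 306×9.80665×ln(3.065) = 3000.8×1.1202 ≈ 3362 m/s.
Total Δv = 4019 + 3362 = 7381 m/s.

Δv ≈ 7380 m/s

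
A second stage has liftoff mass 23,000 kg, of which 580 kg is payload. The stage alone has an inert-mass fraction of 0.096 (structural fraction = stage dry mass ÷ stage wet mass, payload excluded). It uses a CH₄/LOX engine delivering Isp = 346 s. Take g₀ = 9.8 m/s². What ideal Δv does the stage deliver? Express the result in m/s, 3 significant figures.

Stage wet mass = m₀ − payload = 23,000 − 580 = 22,420 kg.
Stage dry mass = ε × stage wet mass = 0.096 × 22,420 = 2,152.32 kg.
Burnout mass m_f = stage dry + payload = 2,152.32 + 580 = 2,732.32 kg.
v_e = Isp · g₀ = 346 × 9.8 = 3390.8 m/s.
From the ideal rocket equation, Δv = v_e · ln(23,000/2,732.32) = 3390.8 × ln(8.418) = 3390.8 × 2.1303 ≈ 7224 m/s.

Δv ≈ 7220 m/s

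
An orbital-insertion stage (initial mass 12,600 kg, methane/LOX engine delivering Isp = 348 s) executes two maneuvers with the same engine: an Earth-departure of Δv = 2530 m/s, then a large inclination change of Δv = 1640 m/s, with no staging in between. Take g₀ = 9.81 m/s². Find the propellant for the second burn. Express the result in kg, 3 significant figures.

v_e = Isp · g₀ = 348 × 9.81 = 3413.9 m/s.
After the first burn: m = 12600 × exp(−2530/3413.9) = 12600 × 0.47659 = 6,005.03 kg.
After the second burn: m = 6,005.03 × exp(−1640/3413.9) = 6,005.03 × 0.61854 = 3,714.35 kg.
Second-burn propellant = 6,005.03 − 3,714.35 = 2,290.68 kg.

propellant for the second burn ≈ 2290 kg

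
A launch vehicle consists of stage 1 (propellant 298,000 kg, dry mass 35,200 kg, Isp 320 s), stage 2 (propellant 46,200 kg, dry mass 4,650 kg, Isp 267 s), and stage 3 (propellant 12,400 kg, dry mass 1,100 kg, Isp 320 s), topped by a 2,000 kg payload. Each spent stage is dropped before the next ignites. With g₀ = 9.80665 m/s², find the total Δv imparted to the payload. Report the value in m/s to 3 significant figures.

Δv ≈ 12500 m/s

Ignition mass of stage 1 = 298,000+35,200 + 46,200+4,650 + 12,400+1,100 + 2,000 = 399,550 kg.
Stage 1: m₀ = 399,550 kg, m_f = 399,550 − 298,000 = 101,550 kg; Δv = 320×9.80665×ln(3.935) = 3138.1×1.3698 ≈ 4299 m/s.
Stage 2: m₀ = 66,350 kg, m_f = 66,350 − 46,200 = 20,150 kg; Δv = 267×9.80665×ln(3.293) = 2618.4×1.1917 ≈ 3120 m/s.
Stage 3: m₀ = 15,500 kg, m_f = 15,500 − 12,400 = 3,100 kg; Δv = 320×9.80665×ln(5) = 3138.1×1.6094 ≈ 5051 m/s.
Total Δv = 4299 + 3120 + 5051 = 12470 m/s.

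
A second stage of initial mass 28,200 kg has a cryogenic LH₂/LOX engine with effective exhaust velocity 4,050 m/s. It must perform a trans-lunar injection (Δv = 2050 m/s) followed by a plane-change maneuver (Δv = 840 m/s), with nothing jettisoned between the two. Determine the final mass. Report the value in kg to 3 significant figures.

final mass ≈ 13800 kg

After the first burn: m = 28200 × exp(−2050/4050.0) = 28200 × 0.60280 = 16,999 kg.
After the second burn: m = 16,999 × exp(−840/4050.0) = 16,999 × 0.81269 = 13,814.9 kg.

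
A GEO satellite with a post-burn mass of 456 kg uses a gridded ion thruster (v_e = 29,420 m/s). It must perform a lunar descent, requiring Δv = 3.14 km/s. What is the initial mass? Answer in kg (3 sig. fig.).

initial mass ≈ 507 kg

m₀/m_f = exp(Δv / v_e) = exp(3140 / 29420.0) = exp(0.1067) = 1.1126.
m₀ = m_f × 1.1126 = 456 × 1.1126 = 507.346 kg.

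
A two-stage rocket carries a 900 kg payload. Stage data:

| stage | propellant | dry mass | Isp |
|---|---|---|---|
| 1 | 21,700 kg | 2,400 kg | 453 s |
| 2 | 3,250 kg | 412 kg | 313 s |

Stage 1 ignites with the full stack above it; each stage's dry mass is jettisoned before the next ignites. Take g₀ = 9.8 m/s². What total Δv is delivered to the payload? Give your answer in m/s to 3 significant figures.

Ignition mass of stage 1 = 21,700+2,400 + 3,250+412 + 900 = 28,662 kg.
Stage 1: m₀ = 28,662 kg, m_f = 28,662 − 21,700 = 6,962 kg; Δv = 453×9.8×ln(4.117) = 4439.4×1.4151 ≈ 6282 m/s.
Stage 2: m₀ = 4,562 kg, m_f = 4,562 − 3,250 = 1,312 kg; Δv = 313×9.8×ln(3.477) = 3067.4×1.2462 ≈ 3823 m/s.
Total Δv = 6282 + 3823 = 10105 m/s.

Δv ≈ 10100 m/s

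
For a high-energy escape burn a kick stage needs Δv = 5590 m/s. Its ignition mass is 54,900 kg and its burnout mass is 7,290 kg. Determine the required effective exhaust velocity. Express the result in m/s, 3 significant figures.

v_e ≈ 2770 m/s

ln(m₀/m_f) = ln(54900/7290) = ln(7.531) = 2.0190.
From the ideal rocket equation, v_e = Δv / ln(m₀/m_f) = 5590 / 2.0190 = 2768.7 m/s.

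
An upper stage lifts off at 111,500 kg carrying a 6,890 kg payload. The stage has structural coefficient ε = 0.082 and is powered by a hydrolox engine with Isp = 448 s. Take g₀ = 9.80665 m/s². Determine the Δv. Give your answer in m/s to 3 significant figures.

Stage wet mass = m₀ − payload = 111,500 − 6,890 = 104,610 kg.
Stage dry mass = ε × stage wet mass = 0.082 × 104,610 = 8,578.02 kg.
Burnout mass m_f = stage dry + payload = 8,578.02 + 6,890 = 15,468.02 kg.
v_e = Isp · g₀ = 448 × 9.80665 = 4393.4 m/s.
Δv = v_e · ln(111,500/15,468.02) = 4393.4 × ln(7.208) = 4393.4 × 1.9752 ≈ 8678 m/s.

Δv ≈ 8680 m/s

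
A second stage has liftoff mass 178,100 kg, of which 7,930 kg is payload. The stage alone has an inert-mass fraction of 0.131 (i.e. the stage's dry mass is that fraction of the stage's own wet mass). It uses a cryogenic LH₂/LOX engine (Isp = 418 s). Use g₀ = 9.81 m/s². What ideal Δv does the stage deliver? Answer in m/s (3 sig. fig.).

Δv ≈ 7270 m/s

Stage wet mass = m₀ − payload = 178,100 − 7,930 = 170,170 kg.
Stage dry mass = ε × stage wet mass = 0.131 × 170,170 = 22,292.3 kg.
Burnout mass m_f = stage dry + payload = 22,292.3 + 7,930 = 30,222.3 kg.
v_e = Isp · g₀ = 418 × 9.81 = 4100.6 m/s.
Δv = v_e · ln(178,100/30,222.3) = 4100.6 × ln(5.893) = 4100.6 × 1.7738 ≈ 7273 m/s.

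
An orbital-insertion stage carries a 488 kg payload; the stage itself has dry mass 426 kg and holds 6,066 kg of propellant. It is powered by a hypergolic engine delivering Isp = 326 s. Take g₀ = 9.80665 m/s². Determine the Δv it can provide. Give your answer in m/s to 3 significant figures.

Δv ≈ 6500 m/s

v_e = Isp · g₀ = 326 × 9.80665 = 3197.0 m/s.
m₀ = payload + dry + propellant = 488 + 426 + 6,066 = 6,980 kg.
m_f = payload + dry = 488 + 426 = 914 kg.
From the ideal rocket equation, Δv = v_e · ln(m₀/m_f) = 3197.0 × ln(7.637) = 3197.0 × 2.0330 ≈ 6499.4 m/s.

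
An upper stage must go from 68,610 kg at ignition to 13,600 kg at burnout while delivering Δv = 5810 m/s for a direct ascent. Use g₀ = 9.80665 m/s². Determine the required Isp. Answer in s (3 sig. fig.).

ln(m₀/m_f) = ln(68610/13600) = ln(5.045) = 1.6184.
Rocket equation: v_e = Δv / ln(m₀/m_f) = 5810 / 1.6184 = 3590.0 m/s.
Isp = v_e / g₀ = 3590.0 / 9.80665 = 366.1 s.

Isp ≈ 366 s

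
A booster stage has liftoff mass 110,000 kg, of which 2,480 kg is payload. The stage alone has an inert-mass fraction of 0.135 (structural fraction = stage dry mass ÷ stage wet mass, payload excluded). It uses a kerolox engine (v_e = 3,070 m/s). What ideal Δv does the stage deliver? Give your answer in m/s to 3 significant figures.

Δv ≈ 5730 m/s

Stage wet mass = m₀ − payload = 110,000 − 2,480 = 107,520 kg.
Stage dry mass = ε × stage wet mass = 0.135 × 107,520 = 14,515.2 kg.
Burnout mass m_f = stage dry + payload = 14,515.2 + 2,480 = 16,995.2 kg.
From the ideal rocket equation, Δv = v_e · ln(110,000/16,995.2) = 3070.0 × ln(6.472) = 3070.0 × 1.8675 ≈ 5733 m/s.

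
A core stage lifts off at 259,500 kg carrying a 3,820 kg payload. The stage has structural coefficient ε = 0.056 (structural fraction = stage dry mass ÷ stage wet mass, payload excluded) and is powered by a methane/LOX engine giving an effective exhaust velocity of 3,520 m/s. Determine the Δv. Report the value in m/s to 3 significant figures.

Stage wet mass = m₀ − payload = 259,500 − 3,820 = 255,680 kg.
Stage dry mass = ε × stage wet mass = 0.056 × 255,680 = 14,318.1 kg.
Burnout mass m_f = stage dry + payload = 14,318.1 + 3,820 = 18,138.1 kg.
By the Tsiolkovsky rocket equation, Δv = v_e · ln(259,500/18,138.1) = 3520.0 × ln(14.31) = 3520.0 × 2.6607 ≈ 9366 m/s.

Δv ≈ 9370 m/s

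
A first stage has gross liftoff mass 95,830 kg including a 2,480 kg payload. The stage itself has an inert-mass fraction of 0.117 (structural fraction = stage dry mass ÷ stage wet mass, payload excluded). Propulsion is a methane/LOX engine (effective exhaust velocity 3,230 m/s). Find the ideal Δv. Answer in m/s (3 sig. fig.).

Stage wet mass = m₀ − payload = 95,830 − 2,480 = 93,350 kg.
Stage dry mass = ε × stage wet mass = 0.117 × 93,350 = 10,922 kg.
Burnout mass m_f = stage dry + payload = 10,922 + 2,480 = 13,402 kg.
Δv = v_e · ln(95,830/13,402) = 3230.0 × ln(7.15) = 3230.0 × 1.9672 ≈ 6354 m/s.

Δv ≈ 6350 m/s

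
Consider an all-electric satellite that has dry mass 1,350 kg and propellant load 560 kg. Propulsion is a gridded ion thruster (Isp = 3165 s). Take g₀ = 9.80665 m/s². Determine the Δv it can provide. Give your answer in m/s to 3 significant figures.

v_e = Isp · g₀ = 3165 × 9.80665 = 31038.0 m/s.
m₀ = m_dry + m_prop = 1,350 + 560 = 1,910 kg.
Rocket equation: Δv = v_e · ln(m₀/m_f) = 31038.0 × ln(1.415) = 31038.0 × 0.3470 ≈ 10770.2 m/s.

Δv ≈ 10800 m/s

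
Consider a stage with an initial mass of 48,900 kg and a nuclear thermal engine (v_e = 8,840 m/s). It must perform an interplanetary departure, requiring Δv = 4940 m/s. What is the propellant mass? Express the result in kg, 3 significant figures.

propellant mass ≈ 20900 kg

From the ideal rocket equation, m₀/m_f = exp(Δv / v_e) = exp(4940 / 8840.0) = exp(0.5588) = 1.7486.
m_f = 48,900 / 1.7486 = 27,965.2 kg, so propellant = m₀ − m_f = 48,900 − 27,965.2 = 20,934.8 kg.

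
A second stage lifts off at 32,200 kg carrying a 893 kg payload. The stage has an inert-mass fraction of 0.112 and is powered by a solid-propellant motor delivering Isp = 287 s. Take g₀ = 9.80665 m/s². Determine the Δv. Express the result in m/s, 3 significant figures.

Stage wet mass = m₀ − payload = 32,200 − 893 = 31,307 kg.
Stage dry mass = ε × stage wet mass = 0.112 × 31,307 = 3,506.38 kg.
Burnout mass m_f = stage dry + payload = 3,506.38 + 893 = 4,399.38 kg.
v_e = Isp · g₀ = 287 × 9.80665 = 2814.5 m/s.
From the ideal rocket equation, Δv = v_e · ln(32,200/4,399.38) = 2814.5 × ln(7.319) = 2814.5 × 1.9905 ≈ 5602 m/s.

Δv ≈ 5600 m/s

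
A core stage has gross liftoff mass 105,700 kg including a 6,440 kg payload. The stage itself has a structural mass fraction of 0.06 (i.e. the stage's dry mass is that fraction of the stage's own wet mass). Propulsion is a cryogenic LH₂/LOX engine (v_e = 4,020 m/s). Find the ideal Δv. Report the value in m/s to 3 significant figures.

Δv ≈ 8620 m/s

Stage wet mass = m₀ − payload = 105,700 − 6,440 = 99,260 kg.
Stage dry mass = ε × stage wet mass = 0.06 × 99,260 = 5,955.6 kg.
Burnout mass m_f = stage dry + payload = 5,955.6 + 6,440 = 12,395.6 kg.
Δv = v_e · ln(105,700/12,395.6) = 4020.0 × ln(8.527) = 4020.0 × 2.1433 ≈ 8616 m/s.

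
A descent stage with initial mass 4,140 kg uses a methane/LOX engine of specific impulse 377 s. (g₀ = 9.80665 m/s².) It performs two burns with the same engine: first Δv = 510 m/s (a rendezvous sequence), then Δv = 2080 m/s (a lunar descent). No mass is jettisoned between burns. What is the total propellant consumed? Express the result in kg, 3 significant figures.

v_e = Isp · g₀ = 377 × 9.80665 = 3697.1 m/s.
After the first burn: m = 4140 × exp(−510/3697.1) = 4140 × 0.87115 = 3,606.56 kg.
After the second burn: m = 3,606.56 × exp(−2080/3697.1) = 3,606.56 × 0.56972 = 2,054.73 kg.
Total propellant = m₀ − m_final = 4140 − 2,054.73 = 2,085.27 kg.

total propellant consumed ≈ 2090 kg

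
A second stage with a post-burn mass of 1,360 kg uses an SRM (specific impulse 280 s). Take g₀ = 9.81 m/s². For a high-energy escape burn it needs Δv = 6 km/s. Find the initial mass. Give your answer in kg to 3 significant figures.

initial mass ≈ 12100 kg

v_e = Isp · g₀ = 280 × 9.81 = 2746.8 m/s.
m₀/m_f = exp(Δv / v_e) = exp(6000 / 2746.8) = exp(2.1844) = 8.8850.
m₀ = m_f × 8.8850 = 1,360 × 8.8850 = 12,083.6 kg.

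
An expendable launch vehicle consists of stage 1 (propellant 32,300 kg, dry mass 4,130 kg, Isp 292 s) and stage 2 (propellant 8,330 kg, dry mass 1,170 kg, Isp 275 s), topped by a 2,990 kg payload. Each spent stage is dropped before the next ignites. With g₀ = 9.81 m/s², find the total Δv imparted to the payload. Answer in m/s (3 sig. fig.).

Ignition mass of stage 1 = 32,300+4,130 + 8,330+1,170 + 2,990 = 48,920 kg.
Stage 1: m₀ = 48,920 kg, m_f = 48,920 − 32,300 = 16,620 kg; Δv = 292×9.81×ln(2.943) = 2864.5×1.0796 ≈ 3092 m/s.
Stage 2: m₀ = 12,490 kg, m_f = 12,490 − 8,330 = 4,160 kg; Δv = 275×9.81×ln(3.002) = 2697.8×1.0994 ≈ 2966 m/s.
Total Δv = 3092 + 2966 = 6058 m/s.

Δv ≈ 6060 m/s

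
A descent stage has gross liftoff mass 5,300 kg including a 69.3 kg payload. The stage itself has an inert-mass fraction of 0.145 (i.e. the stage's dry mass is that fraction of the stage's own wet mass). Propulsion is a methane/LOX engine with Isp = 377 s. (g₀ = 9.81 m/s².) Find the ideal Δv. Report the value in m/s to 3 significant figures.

Stage wet mass = m₀ − payload = 5,300 − 69.3 = 5,230.7 kg.
Stage dry mass = ε × stage wet mass = 0.145 × 5,230.7 = 758.452 kg.
Burnout mass m_f = stage dry + payload = 758.452 + 69.3 = 827.752 kg.
v_e = Isp · g₀ = 377 × 9.81 = 3698.4 m/s.
Rocket equation: Δv = v_e · ln(5,300/827.752) = 3698.4 × ln(6.403) = 3698.4 × 1.8567 ≈ 6867 m/s.

Δv ≈ 6870 m/s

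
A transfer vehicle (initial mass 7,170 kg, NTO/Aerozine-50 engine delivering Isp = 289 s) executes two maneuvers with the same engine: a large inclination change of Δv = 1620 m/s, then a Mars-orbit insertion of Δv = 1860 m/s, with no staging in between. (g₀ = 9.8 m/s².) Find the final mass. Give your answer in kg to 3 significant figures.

final mass ≈ 2100 kg

v_e = Isp · g₀ = 289 × 9.8 = 2832.2 m/s.
After the first burn: m = 7170 × exp(−1620/2832.2) = 7170 × 0.56440 = 4,046.75 kg.
After the second burn: m = 4,046.75 × exp(−1860/2832.2) = 4,046.75 × 0.51854 = 2,098.4 kg.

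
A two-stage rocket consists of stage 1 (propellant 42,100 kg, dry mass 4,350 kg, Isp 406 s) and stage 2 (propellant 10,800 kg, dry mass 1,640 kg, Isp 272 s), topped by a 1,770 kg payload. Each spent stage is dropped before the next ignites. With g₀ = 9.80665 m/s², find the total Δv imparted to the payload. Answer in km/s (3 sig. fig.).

Δv ≈ 8.52 km/s

Ignition mass of stage 1 = 42,100+4,350 + 10,800+1,640 + 1,770 = 60,660 kg.
Stage 1: m₀ = 60,660 kg, m_f = 60,660 − 42,100 = 18,560 kg; Δv = 406×9.80665×ln(3.268) = 3981.5×1.1843 ≈ 4715 m/s.
Stage 2: m₀ = 14,210 kg, m_f = 14,210 − 10,800 = 3,410 kg; Δv = 272×9.80665×ln(4.167) = 2667.4×1.4272 ≈ 3807 m/s.
Total Δv = 4715 + 3807 = 8522 m/s.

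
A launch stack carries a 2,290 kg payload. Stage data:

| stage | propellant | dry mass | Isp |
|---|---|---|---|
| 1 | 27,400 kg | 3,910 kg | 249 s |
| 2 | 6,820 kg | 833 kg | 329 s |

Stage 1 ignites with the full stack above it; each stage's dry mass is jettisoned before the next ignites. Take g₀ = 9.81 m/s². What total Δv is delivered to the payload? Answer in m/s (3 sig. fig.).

Δv ≈ 6400 m/s

Ignition mass of stage 1 = 27,400+3,910 + 6,820+833 + 2,290 = 41,253 kg.
Stage 1: m₀ = 41,253 kg, m_f = 41,253 − 27,400 = 13,853 kg; Δv = 249×9.81×ln(2.978) = 2442.7×1.0912 ≈ 2666 m/s.
Stage 2: m₀ = 9,943 kg, m_f = 9,943 − 6,820 = 3,123 kg; Δv = 329×9.81×ln(3.184) = 3227.5×1.1581 ≈ 3738 m/s.
Total Δv = 2666 + 3738 = 6404 m/s.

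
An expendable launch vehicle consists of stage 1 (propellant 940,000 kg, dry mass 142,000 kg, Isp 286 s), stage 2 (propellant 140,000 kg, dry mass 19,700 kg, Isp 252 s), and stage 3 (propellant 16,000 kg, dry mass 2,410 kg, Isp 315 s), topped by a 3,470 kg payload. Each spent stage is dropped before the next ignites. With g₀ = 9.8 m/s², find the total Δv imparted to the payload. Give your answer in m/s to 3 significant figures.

Δv ≈ 11500 m/s

Ignition mass of stage 1 = 940,000+142,000 + 140,000+19,700 + 16,000+2,410 + 3,470 = 1,263,580 kg.
Stage 1: m₀ = 1,263,580 kg, m_f = 1,263,580 − 940,000 = 323,580 kg; Δv = 286×9.8×ln(3.905) = 2802.8×1.3623 ≈ 3818 m/s.
Stage 2: m₀ = 181,580 kg, m_f = 181,580 − 140,000 = 41,580 kg; Δv = 252×9.8×ln(4.367) = 2469.6×1.4741 ≈ 3640 m/s.
Stage 3: m₀ = 21,880 kg, m_f = 21,880 − 16,000 = 5,880 kg; Δv = 315×9.8×ln(3.721) = 3087.0×1.3140 ≈ 4056 m/s.
Total Δv = 3818 + 3640 + 4056 = 11514 m/s.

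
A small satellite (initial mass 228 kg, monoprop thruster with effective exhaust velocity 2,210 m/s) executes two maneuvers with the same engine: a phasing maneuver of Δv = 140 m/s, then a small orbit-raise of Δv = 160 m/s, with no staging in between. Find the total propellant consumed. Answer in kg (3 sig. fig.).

total propellant consumed ≈ 28.9 kg

After the first burn: m = 228 × exp(−140/2210.0) = 228 × 0.93862 = 214.005 kg.
After the second burn: m = 214.005 × exp(−160/2210.0) = 214.005 × 0.93016 = 199.059 kg.
Total propellant = m₀ − m_final = 228 − 199.059 = 28.941 kg.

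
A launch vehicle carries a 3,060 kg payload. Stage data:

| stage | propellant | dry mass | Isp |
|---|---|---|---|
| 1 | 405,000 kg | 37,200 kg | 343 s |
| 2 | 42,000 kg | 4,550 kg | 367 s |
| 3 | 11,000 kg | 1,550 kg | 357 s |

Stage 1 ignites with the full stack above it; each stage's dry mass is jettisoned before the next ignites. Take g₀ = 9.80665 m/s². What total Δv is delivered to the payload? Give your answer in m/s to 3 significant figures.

Δv ≈ 13800 m/s

Ignition mass of stage 1 = 405,000+37,200 + 42,000+4,550 + 11,000+1,550 + 3,060 = 504,360 kg.
Stage 1: m₀ = 504,360 kg, m_f = 504,360 − 405,000 = 99,360 kg; Δv = 343×9.80665×ln(5.076) = 3363.7×1.6245 ≈ 5464 m/s.
Stage 2: m₀ = 62,160 kg, m_f = 62,160 − 42,000 = 20,160 kg; Δv = 367×9.80665×ln(3.083) = 3599.0×1.1260 ≈ 4053 m/s.
Stage 3: m₀ = 15,610 kg, m_f = 15,610 − 11,000 = 4,610 kg; Δv = 357×9.80665×ln(3.386) = 3501.0×1.2197 ≈ 4270 m/s.
Total Δv = 5464 + 4053 + 4270 = 13787 m/s.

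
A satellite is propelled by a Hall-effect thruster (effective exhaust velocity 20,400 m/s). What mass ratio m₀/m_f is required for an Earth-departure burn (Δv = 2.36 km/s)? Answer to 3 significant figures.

mass ratio ≈ 1.12

m₀/m_f = exp(Δv / v_e) = exp(2360 / 20400.0) = exp(0.1157) = 1.1226.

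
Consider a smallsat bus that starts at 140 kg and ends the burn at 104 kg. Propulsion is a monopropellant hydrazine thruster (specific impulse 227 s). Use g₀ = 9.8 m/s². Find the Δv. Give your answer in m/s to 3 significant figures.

v_e = Isp · g₀ = 227 × 9.8 = 2224.6 m/s.
Rocket equation: Δv = v_e · ln(m₀/m_f) = 2224.6 × ln(1.346) = 2224.6 × 0.2973 ≈ 661.3 m/s.

Δv ≈ 661 m/s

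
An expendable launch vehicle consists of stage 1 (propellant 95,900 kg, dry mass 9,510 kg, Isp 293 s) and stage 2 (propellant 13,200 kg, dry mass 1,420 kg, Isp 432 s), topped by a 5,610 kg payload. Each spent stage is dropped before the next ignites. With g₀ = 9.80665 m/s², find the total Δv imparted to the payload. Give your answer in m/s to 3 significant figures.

Δv ≈ 8620 m/s

Ignition mass of stage 1 = 95,900+9,510 + 13,200+1,420 + 5,610 = 125,640 kg.
Stage 1: m₀ = 125,640 kg, m_f = 125,640 − 95,900 = 29,740 kg; Δv = 293×9.80665×ln(4.225) = 2873.3×1.4409 ≈ 4140 m/s.
Stage 2: m₀ = 20,230 kg, m_f = 20,230 − 13,200 = 7,030 kg; Δv = 432×9.80665×ln(2.878) = 4236.5×1.0570 ≈ 4478 m/s.
Total Δv = 4140 + 4478 = 8618 m/s.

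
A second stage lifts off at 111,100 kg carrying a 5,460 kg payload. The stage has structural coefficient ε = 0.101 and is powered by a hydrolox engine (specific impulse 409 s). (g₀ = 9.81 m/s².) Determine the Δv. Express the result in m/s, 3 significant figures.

Δv ≈ 7740 m/s

Stage wet mass = m₀ − payload = 111,100 − 5,460 = 105,640 kg.
Stage dry mass = ε × stage wet mass = 0.101 × 105,640 = 10,669.6 kg.
Burnout mass m_f = stage dry + payload = 10,669.6 + 5,460 = 16,129.6 kg.
v_e = Isp · g₀ = 409 × 9.81 = 4012.3 m/s.
Δv = v_e · ln(111,100/16,129.6) = 4012.3 × ln(6.888) = 4012.3 × 1.9298 ≈ 7743 m/s.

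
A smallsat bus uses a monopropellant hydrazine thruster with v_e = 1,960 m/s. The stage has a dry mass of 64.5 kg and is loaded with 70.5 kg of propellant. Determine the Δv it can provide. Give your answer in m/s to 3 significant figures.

m₀ = m_dry + m_prop = 64.5 + 70.5 = 135 kg.
Δv = v_e · ln(m₀/m_f) = 1960.0 × ln(2.093) = 1960.0 × 0.7386 ≈ 1447.7 m/s.

Δv ≈ 1450 m/s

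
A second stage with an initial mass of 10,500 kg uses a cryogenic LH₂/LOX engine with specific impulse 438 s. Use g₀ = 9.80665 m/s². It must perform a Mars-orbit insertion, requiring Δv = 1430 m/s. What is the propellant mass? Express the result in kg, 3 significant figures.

v_e = Isp · g₀ = 438 × 9.80665 = 4295.3 m/s.
m₀/m_f = exp(Δv / v_e) = exp(1430 / 4295.3) = exp(0.3329) = 1.3950.
m_f = 10,500 / 1.3950 = 7,526.88 kg, so propellant = m₀ − m_f = 10,500 − 7,526.88 = 2,973.12 kg.

propellant mass ≈ 2970 kg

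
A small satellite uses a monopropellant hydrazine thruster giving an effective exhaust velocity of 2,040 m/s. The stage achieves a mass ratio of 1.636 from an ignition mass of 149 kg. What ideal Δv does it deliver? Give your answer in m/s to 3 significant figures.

Δv ≈ 1000 m/s

By the Tsiolkovsky rocket equation, Δv = v_e · ln(1.636) = 2040.0 × 0.4923 ≈ 1004.2 m/s.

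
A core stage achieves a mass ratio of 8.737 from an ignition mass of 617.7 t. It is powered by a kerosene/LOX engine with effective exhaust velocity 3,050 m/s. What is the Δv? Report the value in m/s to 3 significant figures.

Δv ≈ 6610 m/s

Rocket equation: Δv = v_e · ln(8.737) = 3050.0 × 2.1676 ≈ 6611.1 m/s.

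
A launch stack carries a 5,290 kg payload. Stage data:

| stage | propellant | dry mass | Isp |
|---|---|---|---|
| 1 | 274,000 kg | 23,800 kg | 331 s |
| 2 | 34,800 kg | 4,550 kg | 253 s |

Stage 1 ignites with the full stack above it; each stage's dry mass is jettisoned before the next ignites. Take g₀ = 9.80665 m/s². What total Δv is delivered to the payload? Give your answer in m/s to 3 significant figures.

Ignition mass of stage 1 = 274,000+23,800 + 34,800+4,550 + 5,290 = 342,440 kg.
Stage 1: m₀ = 342,440 kg, m_f = 342,440 − 274,000 = 68,440 kg; Δv = 331×9.80665×ln(5.004) = 3246.0×1.6101 ≈ 5227 m/s.
Stage 2: m₀ = 44,640 kg, m_f = 44,640 − 34,800 = 9,840 kg; Δv = 253×9.80665×ln(4.537) = 2481.1×1.5122 ≈ 3752 m/s.
Total Δv = 5227 + 3752 = 8979 m/s.

Δv ≈ 8980 m/s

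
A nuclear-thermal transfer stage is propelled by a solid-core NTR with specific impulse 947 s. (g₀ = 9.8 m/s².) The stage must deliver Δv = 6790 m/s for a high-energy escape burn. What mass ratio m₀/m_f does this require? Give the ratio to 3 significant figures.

mass ratio ≈ 2.08

v_e = Isp · g₀ = 947 × 9.8 = 9280.6 m/s.
m₀/m_f = exp(Δv / v_e) = exp(6790 / 9280.6) = exp(0.7316) = 2.0785.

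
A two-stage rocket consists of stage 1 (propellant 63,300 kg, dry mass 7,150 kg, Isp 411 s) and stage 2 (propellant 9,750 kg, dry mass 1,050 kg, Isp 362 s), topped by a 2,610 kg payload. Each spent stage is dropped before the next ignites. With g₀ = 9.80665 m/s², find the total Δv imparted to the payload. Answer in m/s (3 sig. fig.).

Δv ≈ 10300 m/s

Ignition mass of stage 1 = 63,300+7,150 + 9,750+1,050 + 2,610 = 83,860 kg.
Stage 1: m₀ = 83,860 kg, m_f = 83,860 − 63,300 = 20,560 kg; Δv = 411×9.80665×ln(4.079) = 4030.5×1.4058 ≈ 5666 m/s.
Stage 2: m₀ = 13,410 kg, m_f = 13,410 − 9,750 = 3,660 kg; Δv = 362×9.80665×ln(3.664) = 3550.0×1.2985 ≈ 4610 m/s.
Total Δv = 5666 + 4610 = 10276 m/s.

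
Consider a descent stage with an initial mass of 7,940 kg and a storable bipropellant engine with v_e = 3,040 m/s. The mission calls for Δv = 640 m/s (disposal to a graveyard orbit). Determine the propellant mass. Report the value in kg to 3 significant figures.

By the Tsiolkovsky rocket equation, m₀/m_f = exp(Δv / v_e) = exp(640 / 3040.0) = exp(0.2105) = 1.2343.
m_f = 7,940 / 1.2343 = 6,432.8 kg, so propellant = m₀ − m_f = 7,940 − 6,432.8 = 1,507.2 kg.

propellant mass ≈ 1510 kg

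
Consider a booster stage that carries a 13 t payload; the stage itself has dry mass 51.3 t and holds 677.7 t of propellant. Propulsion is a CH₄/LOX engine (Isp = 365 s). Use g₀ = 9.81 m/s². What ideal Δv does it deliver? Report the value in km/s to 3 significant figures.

v_e = Isp · g₀ = 365 × 9.81 = 3580.7 m/s.
m₀ = payload + dry + propellant = 13 + 51.3 + 677.7 = 742 t.
m_f = payload + dry = 13 + 51.3 = 64.3 t.
Rocket equation: Δv = v_e · ln(m₀/m_f) = 3580.7 × ln(11.54) = 3580.7 × 2.4458 ≈ 8757.5 m/s.

Δv ≈ 8.76 km/s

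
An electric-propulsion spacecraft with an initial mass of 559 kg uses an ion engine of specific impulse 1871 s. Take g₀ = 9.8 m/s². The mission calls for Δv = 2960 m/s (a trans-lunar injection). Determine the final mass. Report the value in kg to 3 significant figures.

final mass ≈ 476 kg

v_e = Isp · g₀ = 1871 × 9.8 = 18335.8 m/s.
m₀/m_f = exp(Δv / v_e) = exp(2960 / 18335.8) = exp(0.1614) = 1.1752.
m_f = m₀ / 1.1752 = 559 / 1.1752 = 475.664 kg.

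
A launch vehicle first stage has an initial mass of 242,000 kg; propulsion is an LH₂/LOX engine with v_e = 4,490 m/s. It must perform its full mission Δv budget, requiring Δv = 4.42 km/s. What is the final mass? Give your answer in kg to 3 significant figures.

m₀/m_f = exp(Δv / v_e) = exp(4420 / 4490.0) = exp(0.9844) = 2.6762.
m_f = m₀ / 2.6762 = 242,000 / 2.6762 = 90,426.7 kg.

final mass ≈ 90400 kg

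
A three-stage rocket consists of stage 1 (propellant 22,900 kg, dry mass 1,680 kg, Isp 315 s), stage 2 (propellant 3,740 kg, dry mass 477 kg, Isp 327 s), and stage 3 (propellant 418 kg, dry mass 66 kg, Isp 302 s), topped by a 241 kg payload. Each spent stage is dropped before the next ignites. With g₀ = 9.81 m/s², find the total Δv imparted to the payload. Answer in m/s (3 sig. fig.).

Δv ≈ 11700 m/s

Ignition mass of stage 1 = 22,900+1,680 + 3,740+477 + 418+66 + 241 = 29,522 kg.
Stage 1: m₀ = 29,522 kg, m_f = 29,522 − 22,900 = 6,622 kg; Δv = 315×9.81×ln(4.458) = 3090.2×1.4947 ≈ 4619 m/s.
Stage 2: m₀ = 4,942 kg, m_f = 4,942 − 3,740 = 1,202 kg; Δv = 327×9.81×ln(4.111) = 3207.9×1.4138 ≈ 4535 m/s.
Stage 3: m₀ = 725 kg, m_f = 725 − 418 = 307 kg; Δv = 302×9.81×ln(2.362) = 2962.6×0.8593 ≈ 2546 m/s.
Total Δv = 4619 + 4535 + 2546 = 11700 m/s.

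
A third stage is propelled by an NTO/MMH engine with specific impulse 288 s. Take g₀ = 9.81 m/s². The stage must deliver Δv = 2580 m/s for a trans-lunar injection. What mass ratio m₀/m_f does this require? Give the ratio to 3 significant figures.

v_e = Isp · g₀ = 288 × 9.81 = 2825.3 m/s.
Using Δv = v_e ln(m₀/m_f): m₀/m_f = exp(Δv / v_e) = exp(2580 / 2825.3) = exp(0.9132) = 2.4922.

mass ratio ≈ 2.49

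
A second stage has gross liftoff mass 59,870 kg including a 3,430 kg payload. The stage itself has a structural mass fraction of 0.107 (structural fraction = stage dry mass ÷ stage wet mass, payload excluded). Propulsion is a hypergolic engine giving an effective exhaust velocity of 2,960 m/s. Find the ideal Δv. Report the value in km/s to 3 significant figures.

Δv ≈ 5.46 km/s

Stage wet mass = m₀ − payload = 59,870 − 3,430 = 56,440 kg.
Stage dry mass = ε × stage wet mass = 0.107 × 56,440 = 6,039.08 kg.
Burnout mass m_f = stage dry + payload = 6,039.08 + 3,430 = 9,469.08 kg.
Δv = v_e · ln(59,870/9,469.08) = 2960.0 × ln(6.323) = 2960.0 × 1.8441 ≈ 5459 m/s.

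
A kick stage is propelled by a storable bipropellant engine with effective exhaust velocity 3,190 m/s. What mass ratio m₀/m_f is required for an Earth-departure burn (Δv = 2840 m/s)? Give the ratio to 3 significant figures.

mass ratio ≈ 2.44

m₀/m_f = exp(Δv / v_e) = exp(2840 / 3190.0) = exp(0.8903) = 2.4358.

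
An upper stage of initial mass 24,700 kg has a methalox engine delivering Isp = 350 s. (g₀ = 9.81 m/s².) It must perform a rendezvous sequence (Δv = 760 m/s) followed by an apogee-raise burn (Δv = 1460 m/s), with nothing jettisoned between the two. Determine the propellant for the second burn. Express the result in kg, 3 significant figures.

v_e = Isp · g₀ = 350 × 9.81 = 3433.5 m/s.
After the first burn: m = 24700 × exp(−760/3433.5) = 24700 × 0.80144 = 19,795.6 kg.
After the second burn: m = 19,795.6 × exp(−1460/3433.5) = 19,795.6 × 0.65362 = 12,938.8 kg.
Second-burn propellant = 19,795.6 − 12,938.8 = 6,856.8 kg.

propellant for the second burn ≈ 6860 kg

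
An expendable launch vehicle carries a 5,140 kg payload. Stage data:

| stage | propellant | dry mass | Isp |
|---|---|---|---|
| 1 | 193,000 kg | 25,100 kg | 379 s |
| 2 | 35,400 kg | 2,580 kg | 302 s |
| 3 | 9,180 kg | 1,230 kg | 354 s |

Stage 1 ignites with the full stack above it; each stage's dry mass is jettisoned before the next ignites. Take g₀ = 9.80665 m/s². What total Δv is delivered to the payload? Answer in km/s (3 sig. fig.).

Ignition mass of stage 1 = 193,000+25,100 + 35,400+2,580 + 9,180+1,230 + 5,140 = 271,630 kg.
Stage 1: m₀ = 271,630 kg, m_f = 271,630 − 193,000 = 78,630 kg; Δv = 379×9.80665×ln(3.455) = 3716.7×1.2397 ≈ 4608 m/s.
Stage 2: m₀ = 53,530 kg, m_f = 53,530 − 35,400 = 18,130 kg; Δv = 302×9.80665×ln(2.953) = 2961.6×1.0827 ≈ 3206 m/s.
Stage 3: m₀ = 15,550 kg, m_f = 15,550 − 9,180 = 6,370 kg; Δv = 354×9.80665×ln(2.441) = 3471.6×0.8925 ≈ 3098 m/s.
Total Δv = 4608 + 3206 + 3098 = 10912 m/s.

Δv ≈ 10.9 km/s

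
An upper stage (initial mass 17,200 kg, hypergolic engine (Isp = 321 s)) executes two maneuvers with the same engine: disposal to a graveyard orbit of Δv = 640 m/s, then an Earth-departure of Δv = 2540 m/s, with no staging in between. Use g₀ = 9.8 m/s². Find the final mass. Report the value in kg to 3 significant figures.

final mass ≈ 6260 kg

v_e = Isp · g₀ = 321 × 9.8 = 3145.8 m/s.
After the first burn: m = 17200 × exp(−640/3145.8) = 17200 × 0.81591 = 14,033.7 kg.
After the second burn: m = 14,033.7 × exp(−2540/3145.8) = 14,033.7 × 0.44600 = 6,259.03 kg.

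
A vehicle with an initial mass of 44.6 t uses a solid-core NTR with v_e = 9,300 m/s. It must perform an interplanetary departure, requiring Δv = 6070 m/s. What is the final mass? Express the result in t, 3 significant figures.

final mass ≈ 23.2 t

Rocket equation: m₀/m_f = exp(Δv / v_e) = exp(6070 / 9300.0) = exp(0.6527) = 1.9207.
m_f = m₀ / 1.9207 = 44.6 / 1.9207 = 23.2207 t.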